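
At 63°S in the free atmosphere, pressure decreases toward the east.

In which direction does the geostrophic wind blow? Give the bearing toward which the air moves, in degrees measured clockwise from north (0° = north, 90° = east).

000°

The pressure-gradient force points toward the east (bearing 090°).
Geostrophic balance: in the Southern Hemisphere the Coriolis force deflects motion to the left, so the geostrophic wind blows 90° to the left of the pressure-gradient force (low pressure on the right).
Rotating 090° by 90° counterclockwise gives 000° — the wind blows toward the north.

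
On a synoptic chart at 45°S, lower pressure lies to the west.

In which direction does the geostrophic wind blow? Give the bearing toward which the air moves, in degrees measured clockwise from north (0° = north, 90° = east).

180°

The pressure-gradient force points toward the west (bearing 270°).
Geostrophic balance: in the Southern Hemisphere the Coriolis force deflects motion to the left, so the geostrophic wind blows 90° to the left of the pressure-gradient force (low pressure on the right).
Rotating 270° by 90° counterclockwise gives 180° — the wind blows toward the south.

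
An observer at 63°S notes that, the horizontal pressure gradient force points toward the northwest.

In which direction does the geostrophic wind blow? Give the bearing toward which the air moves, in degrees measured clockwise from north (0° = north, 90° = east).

The pressure-gradient force points toward the northwest (bearing 315°).
Geostrophic balance: in the Southern Hemisphere the Coriolis force deflects motion to the left, so the geostrophic wind blows 90° to the left of the pressure-gradient force (low pressure on the right).
Rotating 315° by 90° counterclockwise gives 225° — the wind blows toward the southwest.

225°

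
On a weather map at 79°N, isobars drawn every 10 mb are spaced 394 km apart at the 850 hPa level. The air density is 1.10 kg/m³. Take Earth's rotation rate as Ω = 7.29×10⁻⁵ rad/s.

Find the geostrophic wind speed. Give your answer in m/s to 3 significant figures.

16.1 m/s

Coriolis parameter at 79°N:
f = 2Ω sin φ = 2 × 7.29×10⁻⁵ × sin 79° = 1.43×10⁻⁴ s⁻¹
Pressure gradient: |∂P/∂n| = 1000 Pa / 394000 m = 2.54×10⁻³ Pa/m
Geostrophic balance (pressure-gradient force = Coriolis force):
V_g = (1/(fρ)) |∂P/∂n| = 2.54×10⁻³ / (1.43×10⁻⁴ × 1.10) = 16.1 m/s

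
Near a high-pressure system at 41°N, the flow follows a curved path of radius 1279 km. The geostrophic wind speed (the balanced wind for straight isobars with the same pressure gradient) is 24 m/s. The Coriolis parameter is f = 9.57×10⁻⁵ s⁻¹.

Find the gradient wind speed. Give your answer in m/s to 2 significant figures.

Around a high, pressure-gradient force acts outward with centrifugal, so Coriolis balances both:
fV = (1/ρ)|∂P/∂n| + V²/R  →  V² − fR·V + fR·V_g = 0
With fR = 9.57×10⁻⁵ × 1279×10³ m = 122 m/s:
V = [fR − √((fR)² − 4 fR V_g)]/2 = [122 − √(122² − 4×122×24)]/2 = 32.8 m/s
Supergeostrophic (V > V_g = 24 m/s), as expected around a high.

33 m/s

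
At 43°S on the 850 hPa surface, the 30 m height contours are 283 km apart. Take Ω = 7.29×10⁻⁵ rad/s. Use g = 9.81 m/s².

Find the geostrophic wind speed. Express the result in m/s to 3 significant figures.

10.5 m/s

Coriolis parameter at 43°S:
f = 2Ω sin φ = 2 × 7.29×10⁻⁵ × sin 43° = 9.94×10⁻⁵ s⁻¹
Height gradient: |∂Z/∂n| = 30 m / 283000 m = 1.06×10⁻⁴
On a pressure surface, geostrophic balance gives V_g = (g/f)|∂Z/∂n|:
V_g = 9.81 × 1.06×10⁻⁴ / 9.94×10⁻⁵ = 10.5 m/s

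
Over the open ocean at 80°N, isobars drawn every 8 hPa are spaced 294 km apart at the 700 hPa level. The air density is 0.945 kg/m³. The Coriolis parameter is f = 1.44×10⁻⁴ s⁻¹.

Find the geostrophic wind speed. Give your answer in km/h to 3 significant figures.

72.0 km/h

Pressure gradient: |∂P/∂n| = 800 Pa / 294000 m = 2.72×10⁻³ Pa/m
Geostrophic balance (pressure-gradient force = Coriolis force):
V_g = (1/(fρ)) |∂P/∂n| = 2.72×10⁻³ / (1.44×10⁻⁴ × 0.945) = 20.0 m/s
Converting: 20.0 m/s × 3.6 = 72.0 km/h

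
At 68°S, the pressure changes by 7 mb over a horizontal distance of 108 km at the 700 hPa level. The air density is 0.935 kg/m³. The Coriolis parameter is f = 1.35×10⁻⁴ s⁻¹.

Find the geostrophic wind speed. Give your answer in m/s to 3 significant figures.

Pressure gradient: |∂P/∂n| = 700 Pa / 108000 m = 6.48×10⁻³ Pa/m
Geostrophic balance (pressure-gradient force = Coriolis force):
V_g = (1/(fρ)) |∂P/∂n| = 6.48×10⁻³ / (1.35×10⁻⁴ × 0.935) = 51.3 m/s

51.3 m/s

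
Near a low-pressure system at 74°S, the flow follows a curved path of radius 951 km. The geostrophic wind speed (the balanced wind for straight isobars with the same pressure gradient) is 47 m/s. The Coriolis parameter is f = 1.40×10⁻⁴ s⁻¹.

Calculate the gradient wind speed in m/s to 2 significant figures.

Around a low, centrifugal force acts outward with Coriolis, so pressure-gradient force balances both:
(1/ρ)|∂P/∂n| = fV + V²/R  →  V² + fR·V − fR·V_g = 0
With fR = 1.40×10⁻⁴ × 951×10³ m = 133 m/s:
V = [−fR + √((fR)² + 4 fR V_g)]/2 = [−133 + √(133² + 4×133×47)]/2 = 36.8 m/s
Subgeostrophic (V < V_g = 47 m/s), as expected around a low.

37 m/s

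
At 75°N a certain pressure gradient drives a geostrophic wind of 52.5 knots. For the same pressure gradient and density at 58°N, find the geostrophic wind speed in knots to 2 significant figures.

With the same pressure gradient and density, V_g ∝ 1/f ∝ 1/sin φ.
V₂ = V₁ · sin φ₁ / sin φ₂ = 52.5 × sin 75° / sin 58°
V₂ = 52.5 × 0.9659/0.8480 = 60 knots

60 knots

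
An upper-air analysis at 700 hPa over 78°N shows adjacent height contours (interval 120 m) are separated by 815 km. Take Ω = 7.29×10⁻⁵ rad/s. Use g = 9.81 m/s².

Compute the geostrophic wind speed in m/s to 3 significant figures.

10.1 m/s

Coriolis parameter at 78°N:
f = 2Ω sin φ = 2 × 7.29×10⁻⁵ × sin 78° = 1.43×10⁻⁴ s⁻¹
Height gradient: |∂Z/∂n| = 120 m / 815000 m = 1.47×10⁻⁴
On a pressure surface, geostrophic balance gives V_g = (g/f)|∂Z/∂n|:
V_g = 9.81 × 1.47×10⁻⁴ / 1.43×10⁻⁴ = 10.1 m/s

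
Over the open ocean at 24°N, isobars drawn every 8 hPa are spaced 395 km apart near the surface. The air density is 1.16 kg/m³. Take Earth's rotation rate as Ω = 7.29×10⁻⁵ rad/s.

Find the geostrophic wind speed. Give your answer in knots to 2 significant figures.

Coriolis parameter at 24°N:
f = 2Ω sin φ = 2 × 7.29×10⁻⁵ × sin 24° = 5.93×10⁻⁵ s⁻¹
Pressure gradient: |∂P/∂n| = 800 Pa / 395000 m = 2.03×10⁻³ Pa/m
Geostrophic balance (pressure-gradient force = Coriolis force):
V_g = (1/(fρ)) |∂P/∂n| = 2.03×10⁻³ / (5.93×10⁻⁵ × 1.16) = 29.4 m/s
Converting: 29.4 m/s × 1.944 = 57 knots

57 knots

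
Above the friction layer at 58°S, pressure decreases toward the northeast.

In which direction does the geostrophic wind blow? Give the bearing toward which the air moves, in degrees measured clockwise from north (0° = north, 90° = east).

315°

The pressure-gradient force points toward the northeast (bearing 045°).
Geostrophic balance: in the Southern Hemisphere the Coriolis force deflects motion to the left, so the geostrophic wind blows 90° to the left of the pressure-gradient force (low pressure on the right).
Rotating 045° by 90° counterclockwise gives 315° — the wind blows toward the northwest.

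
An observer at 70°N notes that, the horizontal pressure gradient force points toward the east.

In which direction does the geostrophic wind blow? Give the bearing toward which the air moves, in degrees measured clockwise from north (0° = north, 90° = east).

The pressure-gradient force points toward the east (bearing 090°).
Geostrophic balance: in the Northern Hemisphere the Coriolis force deflects motion to the right, so the geostrophic wind blows 90° to the right of the pressure-gradient force (low pressure on the left).
Rotating 090° by 90° clockwise gives 180° — the wind blows toward the south.

180°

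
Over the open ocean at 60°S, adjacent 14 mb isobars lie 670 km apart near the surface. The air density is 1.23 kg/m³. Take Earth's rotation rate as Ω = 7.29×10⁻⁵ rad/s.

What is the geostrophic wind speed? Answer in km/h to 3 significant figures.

48.4 km/h

Coriolis parameter at 60°S:
f = 2Ω sin φ = 2 × 7.29×10⁻⁵ × sin 60° = 1.26×10⁻⁴ s⁻¹
Pressure gradient: |∂P/∂n| = 1400 Pa / 670000 m = 2.09×10⁻³ Pa/m
Geostrophic balance (pressure-gradient force = Coriolis force):
V_g = (1/(fρ)) |∂P/∂n| = 2.09×10⁻³ / (1.26×10⁻⁴ × 1.23) = 13.5 m/s
Converting: 13.5 m/s × 3.6 = 48.4 km/h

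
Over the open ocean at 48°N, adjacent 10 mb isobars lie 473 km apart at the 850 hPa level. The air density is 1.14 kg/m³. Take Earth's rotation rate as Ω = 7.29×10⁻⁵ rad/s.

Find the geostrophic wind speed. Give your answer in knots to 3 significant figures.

Coriolis parameter at 48°N:
f = 2Ω sin φ = 2 × 7.29×10⁻⁵ × sin 48° = 1.08×10⁻⁴ s⁻¹
Pressure gradient: |∂P/∂n| = 1000 Pa / 473000 m = 2.11×10⁻³ Pa/m
Geostrophic balance (pressure-gradient force = Coriolis force):
V_g = (1/(fρ)) |∂P/∂n| = 2.11×10⁻³ / (1.08×10⁻⁴ × 1.14) = 17.1 m/s
Converting: 17.1 m/s × 1.944 = 33.3 knots

33.3 knots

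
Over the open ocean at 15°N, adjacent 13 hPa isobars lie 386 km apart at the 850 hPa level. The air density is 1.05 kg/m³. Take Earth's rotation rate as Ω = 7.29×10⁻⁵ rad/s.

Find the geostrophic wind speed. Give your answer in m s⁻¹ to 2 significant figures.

85 m s⁻¹

Coriolis parameter at 15°N:
f = 2Ω sin φ = 2 × 7.29×10⁻⁵ × sin 15° = 3.77×10⁻⁵ s⁻¹
Pressure gradient: |∂P/∂n| = 1300 Pa / 386000 m = 3.37×10⁻³ Pa/m
Geostrophic balance (pressure-gradient force = Coriolis force):
V_g = (1/(fρ)) |∂P/∂n| = 3.37×10⁻³ / (3.77×10⁻⁵ × 1.05) = 85.0 m/s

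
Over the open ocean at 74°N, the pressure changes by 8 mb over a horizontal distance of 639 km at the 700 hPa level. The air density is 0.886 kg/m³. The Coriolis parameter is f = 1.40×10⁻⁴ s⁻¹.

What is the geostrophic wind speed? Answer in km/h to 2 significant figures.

Pressure gradient: |∂P/∂n| = 800 Pa / 639000 m = 1.25×10⁻³ Pa/m
Geostrophic balance (pressure-gradient force = Coriolis force):
V_g = (1/(fρ)) |∂P/∂n| = 1.25×10⁻³ / (1.40×10⁻⁴ × 0.886) = 10.1 m/s
Converting: 10.1 m/s × 3.6 = 36 km/h

36 km/h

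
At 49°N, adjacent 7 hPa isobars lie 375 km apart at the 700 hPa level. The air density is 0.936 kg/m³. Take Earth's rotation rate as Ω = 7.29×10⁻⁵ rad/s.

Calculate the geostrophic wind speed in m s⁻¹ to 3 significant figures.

18.1 m s⁻¹

Coriolis parameter at 49°N:
f = 2Ω sin φ = 2 × 7.29×10⁻⁵ × sin 49° = 1.10×10⁻⁴ s⁻¹
Pressure gradient: |∂P/∂n| = 700 Pa / 375000 m = 1.87×10⁻³ Pa/m
Geostrophic balance (pressure-gradient force = Coriolis force):
V_g = (1/(fρ)) |∂P/∂n| = 1.87×10⁻³ / (1.10×10⁻⁴ × 0.936) = 18.1 m/s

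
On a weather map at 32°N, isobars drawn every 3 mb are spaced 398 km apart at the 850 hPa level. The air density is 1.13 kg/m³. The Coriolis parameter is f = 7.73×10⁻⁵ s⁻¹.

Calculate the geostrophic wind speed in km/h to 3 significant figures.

31.1 km/h

Pressure gradient: |∂P/∂n| = 300 Pa / 398000 m = 7.54×10⁻⁴ Pa/m
Geostrophic balance (pressure-gradient force = Coriolis force):
V_g = (1/(fρ)) |∂P/∂n| = 7.54×10⁻⁴ / (7.73×10⁻⁵ × 1.13) = 8.63 m/s
Converting: 8.63 m/s × 3.6 = 31.1 km/h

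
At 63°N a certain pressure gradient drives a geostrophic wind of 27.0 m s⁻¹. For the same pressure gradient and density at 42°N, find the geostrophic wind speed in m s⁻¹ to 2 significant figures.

With the same pressure gradient and density, V_g ∝ 1/f ∝ 1/sin φ.
V₂ = V₁ · sin φ₁ / sin φ₂ = 27.0 × sin 63° / sin 42°
V₂ = 27.0 × 0.8910/0.6691 = 36 m s⁻¹

36 m s⁻¹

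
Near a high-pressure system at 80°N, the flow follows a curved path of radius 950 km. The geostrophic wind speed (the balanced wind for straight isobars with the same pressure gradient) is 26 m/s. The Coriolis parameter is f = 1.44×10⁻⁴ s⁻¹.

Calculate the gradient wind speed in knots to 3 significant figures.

Around a high, pressure-gradient force acts outward with centrifugal, so Coriolis balances both:
fV = (1/ρ)|∂P/∂n| + V²/R  →  V² − fR·V + fR·V_g = 0
With fR = 1.44×10⁻⁴ × 950×10³ m = 137 m/s:
V = [fR − √((fR)² − 4 fR V_g)]/2 = [137 − √(137² − 4×137×26)]/2 = 34.9 m/s
Supergeostrophic (V > V_g = 26 m/s), as expected around a high.
Converting: 34.9 m/s × 1.944 = 67.9 knots

67.9 knots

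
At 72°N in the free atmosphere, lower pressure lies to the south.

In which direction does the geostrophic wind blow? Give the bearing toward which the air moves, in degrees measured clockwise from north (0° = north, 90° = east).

270°

The pressure-gradient force points toward the south (bearing 180°).
Geostrophic balance: in the Northern Hemisphere the Coriolis force deflects motion to the right, so the geostrophic wind blows 90° to the right of the pressure-gradient force (low pressure on the left).
Rotating 180° by 90° clockwise gives 270° — the wind blows toward the west.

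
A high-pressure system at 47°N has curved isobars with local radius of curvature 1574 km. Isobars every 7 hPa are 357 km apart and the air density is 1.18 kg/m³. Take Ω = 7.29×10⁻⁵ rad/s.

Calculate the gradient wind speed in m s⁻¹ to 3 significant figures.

17.4 m s⁻¹

Coriolis parameter at 47°N:
f = 2Ω sin φ = 2 × 7.29×10⁻⁵ × sin 47° = 1.07×10⁻⁴ s⁻¹
Pressure gradient: |∂P/∂n| = 700 Pa / 357000 m = 1.96×10⁻³ Pa/m
Geostrophic speed: V_g = |∂P/∂n|/(fρ) = 1.96×10⁻³/(1.07×10⁻⁴ × 1.18) = 15.6 m/s
Around a high, pressure-gradient force acts outward with centrifugal, so Coriolis balances both:
fV = (1/ρ)|∂P/∂n| + V²/R  →  V² − fR·V + fR·V_g = 0
With fR = 1.07×10⁻⁴ × 1574×10³ m = 168 m/s:
V = [fR − √((fR)² − 4 fR V_g)]/2 = [168 − √(168² − 4×168×15.6)]/2 = 17.4 m/s
Supergeostrophic (V > V_g = 15.6 m/s), as expected around a high.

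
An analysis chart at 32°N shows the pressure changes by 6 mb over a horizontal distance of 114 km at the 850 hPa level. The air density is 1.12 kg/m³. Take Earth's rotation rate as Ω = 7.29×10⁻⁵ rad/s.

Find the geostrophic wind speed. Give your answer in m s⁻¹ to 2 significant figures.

Coriolis parameter at 32°N:
f = 2Ω sin φ = 2 × 7.29×10⁻⁵ × sin 32° = 7.73×10⁻⁵ s⁻¹
Pressure gradient: |∂P/∂n| = 600 Pa / 114000 m = 5.26×10⁻³ Pa/m
Geostrophic balance (pressure-gradient force = Coriolis force):
V_g = (1/(fρ)) |∂P/∂n| = 5.26×10⁻³ / (7.73×10⁻⁵ × 1.12) = 60.8 m/s

61 m s⁻¹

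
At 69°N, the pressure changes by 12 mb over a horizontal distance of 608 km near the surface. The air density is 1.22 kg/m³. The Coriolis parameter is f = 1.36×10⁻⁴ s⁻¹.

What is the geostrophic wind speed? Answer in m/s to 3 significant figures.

11.9 m/s

Pressure gradient: |∂P/∂n| = 1200 Pa / 608000 m = 1.97×10⁻³ Pa/m
Geostrophic balance (pressure-gradient force = Coriolis force):
V_g = (1/(fρ)) |∂P/∂n| = 1.97×10⁻³ / (1.36×10⁻⁴ × 1.22) = 11.9 m/s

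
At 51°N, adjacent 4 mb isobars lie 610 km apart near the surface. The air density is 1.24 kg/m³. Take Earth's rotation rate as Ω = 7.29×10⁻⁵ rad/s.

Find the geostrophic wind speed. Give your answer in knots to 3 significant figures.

9.07 knots

Coriolis parameter at 51°N:
f = 2Ω sin φ = 2 × 7.29×10⁻⁵ × sin 51° = 1.13×10⁻⁴ s⁻¹
Pressure gradient: |∂P/∂n| = 400 Pa / 610000 m = 6.56×10⁻⁴ Pa/m
Geostrophic balance (pressure-gradient force = Coriolis force):
V_g = (1/(fρ)) |∂P/∂n| = 6.56×10⁻⁴ / (1.13×10⁻⁴ × 1.24) = 4.67 m/s
Converting: 4.67 m/s × 1.944 = 9.07 knots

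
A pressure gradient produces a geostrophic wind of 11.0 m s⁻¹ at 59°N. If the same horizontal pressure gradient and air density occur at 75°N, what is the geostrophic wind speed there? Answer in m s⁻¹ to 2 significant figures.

9.8 m s⁻¹

With the same pressure gradient and density, V_g ∝ 1/f ∝ 1/sin φ.
V₂ = V₁ · sin φ₁ / sin φ₂ = 11.0 × sin 59° / sin 75°
V₂ = 11.0 × 0.8572/0.9659 = 9.8 m s⁻¹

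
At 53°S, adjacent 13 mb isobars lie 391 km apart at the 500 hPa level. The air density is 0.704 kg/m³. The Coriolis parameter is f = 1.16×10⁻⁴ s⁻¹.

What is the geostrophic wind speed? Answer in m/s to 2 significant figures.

41 m/s

Pressure gradient: |∂P/∂n| = 1300 Pa / 391000 m = 3.32×10⁻³ Pa/m
Geostrophic balance (pressure-gradient force = Coriolis force):
V_g = (1/(fρ)) |∂P/∂n| = 3.32×10⁻³ / (1.16×10⁻⁴ × 0.704) = 40.7 m/s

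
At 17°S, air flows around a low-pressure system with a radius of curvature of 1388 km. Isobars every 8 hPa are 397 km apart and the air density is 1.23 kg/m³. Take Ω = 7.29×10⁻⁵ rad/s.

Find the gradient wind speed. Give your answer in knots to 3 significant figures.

51.6 knots

Coriolis parameter at 17°S:
f = 2Ω sin φ = 2 × 7.29×10⁻⁵ × sin 17° = 4.26×10⁻⁵ s⁻¹
Pressure gradient: |∂P/∂n| = 800 Pa / 397000 m = 2.02×10⁻³ Pa/m
Geostrophic speed: V_g = |∂P/∂n|/(fρ) = 2.02×10⁻³/(4.26×10⁻⁵ × 1.23) = 38.4 m/s
Around a low, centrifugal force acts outward with Coriolis, so pressure-gradient force balances both:
(1/ρ)|∂P/∂n| = fV + V²/R  →  V² + fR·V − fR·V_g = 0
With fR = 4.26×10⁻⁵ × 1388×10³ m = 59.2 m/s:
V = [−fR + √((fR)² + 4 fR V_g)]/2 = [−59.2 + √(59.2² + 4×59.2×38.4)]/2 = 26.5 m/s
Subgeostrophic (V < V_g = 38.4 m/s), as expected around a low.
Converting: 26.5 m/s × 1.944 = 51.6 knots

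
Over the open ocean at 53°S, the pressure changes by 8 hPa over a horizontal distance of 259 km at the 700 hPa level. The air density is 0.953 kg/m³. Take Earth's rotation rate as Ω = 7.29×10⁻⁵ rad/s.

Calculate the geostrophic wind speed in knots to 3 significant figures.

Coriolis parameter at 53°S:
f = 2Ω sin φ = 2 × 7.29×10⁻⁵ × sin 53° = 1.16×10⁻⁴ s⁻¹
Pressure gradient: |∂P/∂n| = 800 Pa / 259000 m = 3.09×10⁻³ Pa/m
Geostrophic balance (pressure-gradient force = Coriolis force):
V_g = (1/(fρ)) |∂P/∂n| = 3.09×10⁻³ / (1.16×10⁻⁴ × 0.953) = 27.8 m/s
Converting: 27.8 m/s × 1.944 = 54.1 knots

54.1 knots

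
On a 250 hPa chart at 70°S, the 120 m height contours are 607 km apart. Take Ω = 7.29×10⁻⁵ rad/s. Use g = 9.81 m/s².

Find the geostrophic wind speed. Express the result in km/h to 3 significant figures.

51.0 km/h

Coriolis parameter at 70°S:
f = 2Ω sin φ = 2 × 7.29×10⁻⁵ × sin 70° = 1.37×10⁻⁴ s⁻¹
Height gradient: |∂Z/∂n| = 120 m / 607000 m = 1.98×10⁻⁴
On a pressure surface, geostrophic balance gives V_g = (g/f)|∂Z/∂n|:
V_g = 9.81 × 1.98×10⁻⁴ / 1.37×10⁻⁴ = 14.2 m/s
Converting: 14.2 m/s × 3.6 = 51.0 km/h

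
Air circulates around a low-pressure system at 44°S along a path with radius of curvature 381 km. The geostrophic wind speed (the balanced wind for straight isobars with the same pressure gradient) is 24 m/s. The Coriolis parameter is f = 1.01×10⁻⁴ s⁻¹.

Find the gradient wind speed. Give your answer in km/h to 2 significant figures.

60 km/h

Around a low, centrifugal force acts outward with Coriolis, so pressure-gradient force balances both:
(1/ρ)|∂P/∂n| = fV + V²/R  →  V² + fR·V − fR·V_g = 0
With fR = 1.01×10⁻⁴ × 381×10³ m = 38.5 m/s:
V = [−fR + √((fR)² + 4 fR V_g)]/2 = [−38.5 + √(38.5² + 4×38.5×24)]/2 = 16.7 m/s
Subgeostrophic (V < V_g = 24 m/s), as expected around a low.
Converting: 16.7 m/s × 3.6 = 60 km/h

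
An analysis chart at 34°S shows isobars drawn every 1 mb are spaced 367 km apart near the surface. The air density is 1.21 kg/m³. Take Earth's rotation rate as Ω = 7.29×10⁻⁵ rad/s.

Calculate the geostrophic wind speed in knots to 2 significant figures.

5.4 knots

Coriolis parameter at 34°S:
f = 2Ω sin φ = 2 × 7.29×10⁻⁵ × sin 34° = 8.15×10⁻⁵ s⁻¹
Pressure gradient: |∂P/∂n| = 100 Pa / 367000 m = 2.72×10⁻⁴ Pa/m
Geostrophic balance (pressure-gradient force = Coriolis force):
V_g = (1/(fρ)) |∂P/∂n| = 2.72×10⁻⁴ / (8.15×10⁻⁵ × 1.21) = 2.76 m/s
Converting: 2.76 m/s × 1.944 = 5.4 knots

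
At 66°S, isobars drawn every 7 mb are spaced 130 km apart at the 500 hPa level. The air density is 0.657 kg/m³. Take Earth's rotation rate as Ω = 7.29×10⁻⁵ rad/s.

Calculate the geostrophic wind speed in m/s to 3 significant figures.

Coriolis parameter at 66°S:
f = 2Ω sin φ = 2 × 7.29×10⁻⁵ × sin 66° = 1.33×10⁻⁴ s⁻¹
Pressure gradient: |∂P/∂n| = 700 Pa / 130000 m = 5.38×10⁻³ Pa/m
Geostrophic balance (pressure-gradient force = Coriolis force):
V_g = (1/(fρ)) |∂P/∂n| = 5.38×10⁻³ / (1.33×10⁻⁴ × 0.657) = 61.5 m/s

61.5 m/s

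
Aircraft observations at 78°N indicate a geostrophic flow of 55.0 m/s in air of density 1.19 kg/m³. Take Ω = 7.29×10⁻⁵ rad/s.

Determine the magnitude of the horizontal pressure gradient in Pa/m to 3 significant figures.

9.33×10⁻³ Pa/m

Coriolis parameter at 78°N:
f = 2Ω sin φ = 2 × 7.29×10⁻⁵ × sin 78° = 1.43×10⁻⁴ s⁻¹
Geostrophic balance rearranged: |∂P/∂n| = f ρ V_g
|∂P/∂n| = 1.43×10⁻⁴ × 1.19 × 55.0 = 9.33×10⁻³ Pa/m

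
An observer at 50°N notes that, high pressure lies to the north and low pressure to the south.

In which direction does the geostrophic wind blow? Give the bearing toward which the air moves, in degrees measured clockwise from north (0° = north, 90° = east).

270°

The pressure-gradient force points toward the south (bearing 180°).
Geostrophic balance: in the Northern Hemisphere the Coriolis force deflects motion to the right, so the geostrophic wind blows 90° to the right of the pressure-gradient force (low pressure on the left).
Rotating 180° by 90° clockwise gives 270° — the wind blows toward the west.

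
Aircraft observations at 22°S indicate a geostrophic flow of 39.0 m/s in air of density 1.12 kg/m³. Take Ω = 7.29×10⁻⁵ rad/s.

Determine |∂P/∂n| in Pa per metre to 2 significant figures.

2.4×10⁻³ Pa/m

Coriolis parameter at 22°S:
f = 2Ω sin φ = 2 × 7.29×10⁻⁵ × sin 22° = 5.46×10⁻⁵ s⁻¹
Geostrophic balance rearranged: |∂P/∂n| = f ρ V_g
|∂P/∂n| = 5.46×10⁻⁵ × 1.12 × 39.0 = 2.39×10⁻³ Pa/m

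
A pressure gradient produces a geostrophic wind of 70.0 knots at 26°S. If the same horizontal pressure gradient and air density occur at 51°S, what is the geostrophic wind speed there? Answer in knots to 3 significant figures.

39.5 knots

With the same pressure gradient and density, V_g ∝ 1/f ∝ 1/sin φ.
V₂ = V₁ · sin φ₁ / sin φ₂ = 70.0 × sin 26° / sin 51°
V₂ = 70.0 × 0.4384/0.7771 = 39.5 knots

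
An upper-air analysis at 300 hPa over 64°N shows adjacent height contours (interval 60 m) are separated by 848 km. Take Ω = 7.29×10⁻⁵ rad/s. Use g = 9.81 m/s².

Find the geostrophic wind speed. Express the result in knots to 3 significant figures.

Coriolis parameter at 64°N:
f = 2Ω sin φ = 2 × 7.29×10⁻⁵ × sin 64° = 1.31×10⁻⁴ s⁻¹
Height gradient: |∂Z/∂n| = 60 m / 848000 m = 7.08×10⁻⁵
On a pressure surface, geostrophic balance gives V_g = (g/f)|∂Z/∂n|:
V_g = 9.81 × 7.08×10⁻⁵ / 1.31×10⁻⁴ = 5.30 m/s
Converting: 5.30 m/s × 1.944 = 10.3 knots

10.3 knots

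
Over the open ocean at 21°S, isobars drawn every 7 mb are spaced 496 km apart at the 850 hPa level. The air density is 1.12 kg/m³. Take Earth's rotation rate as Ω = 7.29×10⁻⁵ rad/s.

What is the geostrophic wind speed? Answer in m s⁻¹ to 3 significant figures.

24.1 m s⁻¹

Coriolis parameter at 21°S:
f = 2Ω sin φ = 2 × 7.29×10⁻⁵ × sin 21° = 5.23×10⁻⁵ s⁻¹
Pressure gradient: |∂P/∂n| = 700 Pa / 496000 m = 1.41×10⁻³ Pa/m
Geostrophic balance (pressure-gradient force = Coriolis force):
V_g = (1/(fρ)) |∂P/∂n| = 1.41×10⁻³ / (5.23×10⁻⁵ × 1.12) = 24.1 m/s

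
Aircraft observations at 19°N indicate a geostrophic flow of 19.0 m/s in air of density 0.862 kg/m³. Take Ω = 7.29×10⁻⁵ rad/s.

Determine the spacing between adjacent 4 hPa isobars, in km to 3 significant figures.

515 km

Coriolis parameter at 19°N:
f = 2Ω sin φ = 2 × 7.29×10⁻⁵ × sin 19° = 4.75×10⁻⁵ s⁻¹
Geostrophic balance rearranged: |∂P/∂n| = f ρ V_g
|∂P/∂n| = 4.75×10⁻⁵ × 0.862 × 19.0 = 7.77×10⁻⁴ Pa/m
Isobar spacing: Δn = ΔP/|∂P/∂n| = 400 Pa / 7.77×10⁻⁴ Pa/m = 514517 m ≈ 515 km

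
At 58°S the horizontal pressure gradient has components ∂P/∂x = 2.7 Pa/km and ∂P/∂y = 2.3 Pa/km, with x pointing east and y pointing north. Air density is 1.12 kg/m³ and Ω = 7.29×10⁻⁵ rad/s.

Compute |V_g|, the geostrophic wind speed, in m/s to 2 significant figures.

26 m/s

Coriolis parameter at 58°S:
f = 2Ω sin φ = 2 × 7.29×10⁻⁵ × sin 58° = 1.24×10⁻⁴ s⁻¹
In the Southern Hemisphere f is negative: f = −1.24×10⁻⁴ s⁻¹.
Component geostrophic relations (x east, y north):
u_g = −(1/(fρ)) ∂P/∂y,  v_g = (1/(fρ)) ∂P/∂x
u_g = −(2.3×10⁻³)/(−1.24×10⁻⁴ × 1.12) = 16.6 m/s;  v_g = (2.7×10⁻³)/(−1.24×10⁻⁴ × 1.12) = −19.5 m/s
|V_g| = √(u_g² + v_g²) = 25.6 m/s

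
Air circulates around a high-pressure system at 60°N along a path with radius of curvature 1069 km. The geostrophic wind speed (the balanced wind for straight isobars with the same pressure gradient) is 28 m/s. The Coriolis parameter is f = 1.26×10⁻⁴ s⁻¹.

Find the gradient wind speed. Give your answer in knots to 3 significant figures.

Around a high, pressure-gradient force acts outward with centrifugal, so Coriolis balances both:
fV = (1/ρ)|∂P/∂n| + V²/R  →  V² − fR·V + fR·V_g = 0
With fR = 1.26×10⁻⁴ × 1069×10³ m = 135 m/s:
V = [fR − √((fR)² − 4 fR V_g)]/2 = [135 − √(135² − 4×135×28)]/2 = 39.7 m/s
Supergeostrophic (V > V_g = 28 m/s), as expected around a high.
Converting: 39.7 m/s × 1.944 = 77.2 knots

77.2 knots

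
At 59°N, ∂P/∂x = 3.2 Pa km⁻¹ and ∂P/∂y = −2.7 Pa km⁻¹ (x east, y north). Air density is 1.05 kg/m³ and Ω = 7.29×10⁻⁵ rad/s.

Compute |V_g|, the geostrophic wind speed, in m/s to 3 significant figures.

Coriolis parameter at 59°N:
f = 2Ω sin φ = 2 × 7.29×10⁻⁵ × sin 59° = 1.25×10⁻⁴ s⁻¹
Component geostrophic relations (x east, y north):
u_g = −(1/(fρ)) ∂P/∂y,  v_g = (1/(fρ)) ∂P/∂x
u_g = −(−2.7×10⁻³)/(1.25×10⁻⁴ × 1.05) = 20.6 m/s;  v_g = (3.2×10⁻³)/(1.25×10⁻⁴ × 1.05) = 24.4 m/s
|V_g| = √(u_g² + v_g²) = 31.9 m/s

31.9 m/s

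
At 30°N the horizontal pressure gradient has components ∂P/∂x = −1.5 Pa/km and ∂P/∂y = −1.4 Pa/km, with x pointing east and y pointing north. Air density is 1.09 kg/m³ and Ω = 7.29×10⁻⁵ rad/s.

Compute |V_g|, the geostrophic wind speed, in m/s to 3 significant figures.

Coriolis parameter at 30°N:
f = 2Ω sin φ = 2 × 7.29×10⁻⁵ × sin 30° = 7.29×10⁻⁵ s⁻¹
Component geostrophic relations (x east, y north):
u_g = −(1/(fρ)) ∂P/∂y,  v_g = (1/(fρ)) ∂P/∂x
u_g = −(−1.4×10⁻³)/(7.29×10⁻⁵ × 1.09) = 17.6 m/s;  v_g = (−1.5×10⁻³)/(7.29×10⁻⁵ × 1.09) = −18.9 m/s
|V_g| = √(u_g² + v_g²) = 25.8 m/s

25.8 m/s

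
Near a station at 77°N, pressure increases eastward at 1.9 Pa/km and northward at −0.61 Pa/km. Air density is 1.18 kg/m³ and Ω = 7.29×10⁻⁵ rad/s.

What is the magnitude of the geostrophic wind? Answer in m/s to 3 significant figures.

Coriolis parameter at 77°N:
f = 2Ω sin φ = 2 × 7.29×10⁻⁵ × sin 77° = 1.42×10⁻⁴ s⁻¹
Component geostrophic relations (x east, y north):
u_g = −(1/(fρ)) ∂P/∂y,  v_g = (1/(fρ)) ∂P/∂x
u_g = −(−0.61×10⁻³)/(1.42×10⁻⁴ × 1.18) = 3.64 m/s;  v_g = (1.9×10⁻³)/(1.42×10⁻⁴ × 1.18) = 11.3 m/s
|V_g| = √(u_g² + v_g²) = 11.9 m/s

11.9 m/s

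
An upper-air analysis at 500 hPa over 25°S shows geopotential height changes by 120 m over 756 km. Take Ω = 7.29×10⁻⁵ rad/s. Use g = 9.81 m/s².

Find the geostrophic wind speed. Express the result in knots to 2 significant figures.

49 knots

Coriolis parameter at 25°S:
f = 2Ω sin φ = 2 × 7.29×10⁻⁵ × sin 25° = 6.16×10⁻⁵ s⁻¹
Height gradient: |∂Z/∂n| = 120 m / 756000 m = 1.59×10⁻⁴
On a pressure surface, geostrophic balance gives V_g = (g/f)|∂Z/∂n|:
V_g = 9.81 × 1.59×10⁻⁴ / 6.16×10⁻⁵ = 25.3 m/s
Converting: 25.3 m/s × 1.944 = 49 knots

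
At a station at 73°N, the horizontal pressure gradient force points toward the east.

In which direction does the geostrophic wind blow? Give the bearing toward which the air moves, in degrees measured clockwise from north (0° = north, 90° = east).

180°

The pressure-gradient force points toward the east (bearing 090°).
Geostrophic balance: in the Northern Hemisphere the Coriolis force deflects motion to the right, so the geostrophic wind blows 90° to the right of the pressure-gradient force (low pressure on the left).
Rotating 090° by 90° clockwise gives 180° — the wind blows toward the south.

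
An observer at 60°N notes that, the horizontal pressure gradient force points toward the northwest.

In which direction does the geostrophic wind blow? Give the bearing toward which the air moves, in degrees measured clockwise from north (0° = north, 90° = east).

The pressure-gradient force points toward the northwest (bearing 315°).
Geostrophic balance: in the Northern Hemisphere the Coriolis force deflects motion to the right, so the geostrophic wind blows 90° to the right of the pressure-gradient force (low pressure on the left).
Rotating 315° by 90° clockwise gives 045° — the wind blows toward the northeast.

045°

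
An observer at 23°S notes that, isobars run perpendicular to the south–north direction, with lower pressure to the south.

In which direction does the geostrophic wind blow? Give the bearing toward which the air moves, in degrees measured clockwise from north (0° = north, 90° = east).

The pressure-gradient force points toward the south (bearing 180°).
Geostrophic balance: in the Southern Hemisphere the Coriolis force deflects motion to the left, so the geostrophic wind blows 90° to the left of the pressure-gradient force (low pressure on the right).
Rotating 180° by 90° counterclockwise gives 090° — the wind blows toward the east.

090°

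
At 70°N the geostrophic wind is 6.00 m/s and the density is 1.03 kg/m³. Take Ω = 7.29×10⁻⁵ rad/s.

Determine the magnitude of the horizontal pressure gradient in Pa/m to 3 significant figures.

Coriolis parameter at 70°N:
f = 2Ω sin φ = 2 × 7.29×10⁻⁵ × sin 70° = 1.37×10⁻⁴ s⁻¹
Geostrophic balance rearranged: |∂P/∂n| = f ρ V_g
|∂P/∂n| = 1.37×10⁻⁴ × 1.03 × 6.00 = 8.47×10⁻⁴ Pa/m

8.47×10⁻⁴ Pa/m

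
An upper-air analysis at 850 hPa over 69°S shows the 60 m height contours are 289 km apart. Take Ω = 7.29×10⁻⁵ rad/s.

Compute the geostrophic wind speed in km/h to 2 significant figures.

Coriolis parameter at 69°S:
f = 2Ω sin φ = 2 × 7.29×10⁻⁵ × sin 69° = 1.36×10⁻⁴ s⁻¹
Height gradient: |∂Z/∂n| = 60 m / 289000 m = 2.08×10⁻⁴
On a pressure surface, geostrophic balance gives V_g = (g/f)|∂Z/∂n|:
V_g = 9.81 × 2.08×10⁻⁴ / 1.36×10⁻⁴ = 15.0 m/s
Converting: 15.0 m/s × 3.6 = 54 km/h

54 km/h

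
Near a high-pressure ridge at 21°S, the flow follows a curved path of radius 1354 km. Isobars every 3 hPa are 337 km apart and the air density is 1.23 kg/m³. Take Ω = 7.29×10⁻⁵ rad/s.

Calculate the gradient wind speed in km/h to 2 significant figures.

68 km/h

Coriolis parameter at 21°S:
f = 2Ω sin φ = 2 × 7.29×10⁻⁵ × sin 21° = 5.23×10⁻⁵ s⁻¹
Pressure gradient: |∂P/∂n| = 300 Pa / 337000 m = 8.90×10⁻⁴ Pa/m
Geostrophic speed: V_g = |∂P/∂n|/(fρ) = 8.90×10⁻⁴/(5.23×10⁻⁵ × 1.23) = 13.9 m/s
Around a high, pressure-gradient force acts outward with centrifugal, so Coriolis balances both:
fV = (1/ρ)|∂P/∂n| + V²/R  →  V² − fR·V + fR·V_g = 0
With fR = 5.23×10⁻⁵ × 1354×10³ m = 70.7 m/s:
V = [fR − √((fR)² − 4 fR V_g)]/2 = [70.7 − √(70.7² − 4×70.7×13.9)]/2 = 18.9 m/s
Supergeostrophic (V > V_g = 13.9 m/s), as expected around a high.
Converting: 18.9 m/s × 3.6 = 68 km/h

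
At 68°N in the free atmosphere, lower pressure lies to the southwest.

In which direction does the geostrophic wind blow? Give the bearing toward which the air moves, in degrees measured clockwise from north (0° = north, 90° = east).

315°

The pressure-gradient force points toward the southwest (bearing 225°).
Geostrophic balance: in the Northern Hemisphere the Coriolis force deflects motion to the right, so the geostrophic wind blows 90° to the right of the pressure-gradient force (low pressure on the left).
Rotating 225° by 90° clockwise gives 315° — the wind blows toward the northwest.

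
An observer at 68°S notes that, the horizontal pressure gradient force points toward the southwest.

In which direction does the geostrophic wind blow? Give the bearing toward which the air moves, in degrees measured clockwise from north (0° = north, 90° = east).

The pressure-gradient force points toward the southwest (bearing 225°).
Geostrophic balance: in the Southern Hemisphere the Coriolis force deflects motion to the left, so the geostrophic wind blows 90° to the left of the pressure-gradient force (low pressure on the right).
Rotating 225° by 90° counterclockwise gives 135° — the wind blows toward the southeast.

135°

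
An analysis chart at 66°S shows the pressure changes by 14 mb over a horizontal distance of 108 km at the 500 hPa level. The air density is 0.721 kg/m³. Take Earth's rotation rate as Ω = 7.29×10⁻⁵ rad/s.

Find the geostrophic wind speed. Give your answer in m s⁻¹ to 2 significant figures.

Coriolis parameter at 66°S:
f = 2Ω sin φ = 2 × 7.29×10⁻⁵ × sin 66° = 1.33×10⁻⁴ s⁻¹
Pressure gradient: |∂P/∂n| = 1400 Pa / 108000 m = 1.30×10⁻² Pa/m
Geostrophic balance (pressure-gradient force = Coriolis force):
V_g = (1/(fρ)) |∂P/∂n| = 1.30×10⁻² / (1.33×10⁻⁴ × 0.721) = 135 m/s

130 m s⁻¹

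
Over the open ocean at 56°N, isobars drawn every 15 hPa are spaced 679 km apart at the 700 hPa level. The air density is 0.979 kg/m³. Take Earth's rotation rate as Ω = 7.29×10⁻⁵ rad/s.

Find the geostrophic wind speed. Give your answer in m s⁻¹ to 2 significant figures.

Coriolis parameter at 56°N:
f = 2Ω sin φ = 2 × 7.29×10⁻⁵ × sin 56° = 1.21×10⁻⁴ s⁻¹
Pressure gradient: |∂P/∂n| = 1500 Pa / 679000 m = 2.21×10⁻³ Pa/m
Geostrophic balance (pressure-gradient force = Coriolis force):
V_g = (1/(fρ)) |∂P/∂n| = 2.21×10⁻³ / (1.21×10⁻⁴ × 0.979) = 18.7 m/s

19 m s⁻¹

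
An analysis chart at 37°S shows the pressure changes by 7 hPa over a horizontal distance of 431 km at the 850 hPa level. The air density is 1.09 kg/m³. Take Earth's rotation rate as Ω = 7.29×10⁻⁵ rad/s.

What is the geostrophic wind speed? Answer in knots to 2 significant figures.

Coriolis parameter at 37°S:
f = 2Ω sin φ = 2 × 7.29×10⁻⁵ × sin 37° = 8.77×10⁻⁵ s⁻¹
Pressure gradient: |∂P/∂n| = 700 Pa / 431000 m = 1.62×10⁻³ Pa/m
Geostrophic balance (pressure-gradient force = Coriolis force):
V_g = (1/(fρ)) |∂P/∂n| = 1.62×10⁻³ / (8.77×10⁻⁵ × 1.09) = 17.0 m/s
Converting: 17.0 m/s × 1.944 = 33 knots

33 knots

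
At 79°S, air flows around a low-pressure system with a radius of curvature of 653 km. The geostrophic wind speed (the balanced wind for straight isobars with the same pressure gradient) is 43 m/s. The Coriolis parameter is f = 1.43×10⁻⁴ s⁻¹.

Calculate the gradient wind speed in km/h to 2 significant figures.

Around a low, centrifugal force acts outward with Coriolis, so pressure-gradient force balances both:
(1/ρ)|∂P/∂n| = fV + V²/R  →  V² + fR·V − fR·V_g = 0
With fR = 1.43×10⁻⁴ × 653×10³ m = 93.4 m/s:
V = [−fR + √((fR)² + 4 fR V_g)]/2 = [−93.4 + √(93.4² + 4×93.4×43)]/2 = 32 m/s
Subgeostrophic (V < V_g = 43 m/s), as expected around a low.
Converting: 32 m/s × 3.6 = 120 km/h

120 km/h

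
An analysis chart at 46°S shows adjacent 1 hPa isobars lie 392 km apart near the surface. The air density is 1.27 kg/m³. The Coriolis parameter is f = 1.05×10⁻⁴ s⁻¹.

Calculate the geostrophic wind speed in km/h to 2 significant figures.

6.9 km/h

Pressure gradient: |∂P/∂n| = 100 Pa / 392000 m = 2.55×10⁻⁴ Pa/m
Geostrophic balance (pressure-gradient force = Coriolis force):
V_g = (1/(fρ)) |∂P/∂n| = 2.55×10⁻⁴ / (1.05×10⁻⁴ × 1.27) = 1.91 m/s
Converting: 1.91 m/s × 3.6 = 6.9 km/h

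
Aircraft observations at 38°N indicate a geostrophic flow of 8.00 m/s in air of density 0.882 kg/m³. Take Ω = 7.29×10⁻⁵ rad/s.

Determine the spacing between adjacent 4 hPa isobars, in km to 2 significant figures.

630 km

Coriolis parameter at 38°N:
f = 2Ω sin φ = 2 × 7.29×10⁻⁵ × sin 38° = 8.98×10⁻⁵ s⁻¹
Geostrophic balance rearranged: |∂P/∂n| = f ρ V_g
|∂P/∂n| = 8.98×10⁻⁵ × 0.882 × 8.00 = 6.33×10⁻⁴ Pa/m
Isobar spacing: Δn = ΔP/|∂P/∂n| = 400 Pa / 6.33×10⁻⁴ Pa/m = 631542 m ≈ 630 km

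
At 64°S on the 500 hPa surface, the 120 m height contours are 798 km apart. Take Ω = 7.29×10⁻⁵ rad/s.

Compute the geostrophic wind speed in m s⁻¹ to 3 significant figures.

11.3 m s⁻¹

Coriolis parameter at 64°S:
f = 2Ω sin φ = 2 × 7.29×10⁻⁵ × sin 64° = 1.31×10⁻⁴ s⁻¹
Height gradient: |∂Z/∂n| = 120 m / 798000 m = 1.50×10⁻⁴
On a pressure surface, geostrophic balance gives V_g = (g/f)|∂Z/∂n|:
V_g = 9.81 × 1.50×10⁻⁴ / 1.31×10⁻⁴ = 11.3 m/s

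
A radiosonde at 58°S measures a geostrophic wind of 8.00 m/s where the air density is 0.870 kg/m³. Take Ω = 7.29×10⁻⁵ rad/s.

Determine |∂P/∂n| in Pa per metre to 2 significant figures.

Coriolis parameter at 58°S:
f = 2Ω sin φ = 2 × 7.29×10⁻⁵ × sin 58° = 1.24×10⁻⁴ s⁻¹
Geostrophic balance rearranged: |∂P/∂n| = f ρ V_g
|∂P/∂n| = 1.24×10⁻⁴ × 0.870 × 8.00 = 8.61×10⁻⁴ Pa/m

8.6×10⁻⁴ Pa/m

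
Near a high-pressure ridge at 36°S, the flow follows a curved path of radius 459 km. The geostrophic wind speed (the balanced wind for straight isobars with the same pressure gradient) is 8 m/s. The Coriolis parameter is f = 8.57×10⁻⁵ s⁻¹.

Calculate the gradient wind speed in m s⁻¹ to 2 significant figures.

11 m s⁻¹

Around a high, pressure-gradient force acts outward with centrifugal, so Coriolis balances both:
fV = (1/ρ)|∂P/∂n| + V²/R  →  V² − fR·V + fR·V_g = 0
With fR = 8.57×10⁻⁵ × 459×10³ m = 39.3 m/s:
V = [fR − √((fR)² − 4 fR V_g)]/2 = [39.3 − √(39.3² − 4×39.3×8)]/2 = 11.2 m/s
Supergeostrophic (V > V_g = 8 m/s), as expected around a high.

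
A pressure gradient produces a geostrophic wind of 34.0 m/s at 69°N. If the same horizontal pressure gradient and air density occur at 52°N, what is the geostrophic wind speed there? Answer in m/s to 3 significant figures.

With the same pressure gradient and density, V_g ∝ 1/f ∝ 1/sin φ.
V₂ = V₁ · sin φ₁ / sin φ₂ = 34.0 × sin 69° / sin 52°
V₂ = 34.0 × 0.9336/0.7880 = 40.3 m/s

40.3 m/s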